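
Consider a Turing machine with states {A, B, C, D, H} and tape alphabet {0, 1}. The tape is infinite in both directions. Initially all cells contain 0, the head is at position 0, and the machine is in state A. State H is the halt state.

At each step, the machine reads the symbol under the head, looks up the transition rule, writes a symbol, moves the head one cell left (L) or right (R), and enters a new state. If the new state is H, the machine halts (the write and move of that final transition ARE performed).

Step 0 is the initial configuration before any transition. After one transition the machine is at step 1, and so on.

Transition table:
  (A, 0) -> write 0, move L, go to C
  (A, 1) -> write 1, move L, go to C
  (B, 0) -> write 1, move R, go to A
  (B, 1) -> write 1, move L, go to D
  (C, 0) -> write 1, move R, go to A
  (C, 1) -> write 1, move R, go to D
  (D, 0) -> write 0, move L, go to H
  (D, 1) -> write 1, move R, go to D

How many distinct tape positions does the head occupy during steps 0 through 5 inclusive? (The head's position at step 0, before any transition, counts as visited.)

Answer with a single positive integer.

Answer: 2

Derivation:
Step 1: in state A at pos 0, read 0 -> (A,0)->write 0,move L,goto C. Now: state=C, head=-1, tape[-2..1]=0000 (head:  ^)
Step 2: in state C at pos -1, read 0 -> (C,0)->write 1,move R,goto A. Now: state=A, head=0, tape[-2..1]=0100 (head:   ^)
Step 3: in state A at pos 0, read 0 -> (A,0)->write 0,move L,goto C. Now: state=C, head=-1, tape[-2..1]=0100 (head:  ^)
Step 4: in state C at pos -1, read 1 -> (C,1)->write 1,move R,goto D. Now: state=D, head=0, tape[-2..1]=0100 (head:   ^)
Step 5: in state D at pos 0, read 0 -> (D,0)->write 0,move L,goto H. Now: state=H, head=-1, tape[-2..1]=0100 (head:  ^)
Head positions at steps 0..5: starting at 0, distinct positions visited = {-1, 0} -> 2 position(s)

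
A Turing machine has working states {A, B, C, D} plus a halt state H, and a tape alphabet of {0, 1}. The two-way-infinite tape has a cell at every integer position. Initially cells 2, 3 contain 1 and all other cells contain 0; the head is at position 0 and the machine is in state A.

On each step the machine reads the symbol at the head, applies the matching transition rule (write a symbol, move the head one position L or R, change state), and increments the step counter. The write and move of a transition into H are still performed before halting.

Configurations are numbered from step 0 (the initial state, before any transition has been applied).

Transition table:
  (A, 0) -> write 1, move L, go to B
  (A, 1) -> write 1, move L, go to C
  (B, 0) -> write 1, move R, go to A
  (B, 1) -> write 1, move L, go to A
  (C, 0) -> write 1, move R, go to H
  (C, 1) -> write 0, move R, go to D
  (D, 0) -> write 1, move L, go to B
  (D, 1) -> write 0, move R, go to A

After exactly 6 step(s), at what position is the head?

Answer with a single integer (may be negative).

Answer: 0

Derivation:
Step 1: in state A at pos 0, read 0 -> (A,0)->write 1,move L,goto B. Now: state=B, head=-1, tape[-2..4]=0010110 (head:  ^)
Step 2: in state B at pos -1, read 0 -> (B,0)->write 1,move R,goto A. Now: state=A, head=0, tape[-2..4]=0110110 (head:   ^)
Step 3: in state A at pos 0, read 1 -> (A,1)->write 1,move L,goto C. Now: state=C, head=-1, tape[-2..4]=0110110 (head:  ^)
Step 4: in state C at pos -1, read 1 -> (C,1)->write 0,move R,goto D. Now: state=D, head=0, tape[-2..4]=0010110 (head:   ^)
Step 5: in state D at pos 0, read 1 -> (D,1)->write 0,move R,goto A. Now: state=A, head=1, tape[-2..4]=0000110 (head:    ^)
Step 6: in state A at pos 1, read 0 -> (A,0)->write 1,move L,goto B. Now: state=B, head=0, tape[-2..4]=0001110 (head:   ^)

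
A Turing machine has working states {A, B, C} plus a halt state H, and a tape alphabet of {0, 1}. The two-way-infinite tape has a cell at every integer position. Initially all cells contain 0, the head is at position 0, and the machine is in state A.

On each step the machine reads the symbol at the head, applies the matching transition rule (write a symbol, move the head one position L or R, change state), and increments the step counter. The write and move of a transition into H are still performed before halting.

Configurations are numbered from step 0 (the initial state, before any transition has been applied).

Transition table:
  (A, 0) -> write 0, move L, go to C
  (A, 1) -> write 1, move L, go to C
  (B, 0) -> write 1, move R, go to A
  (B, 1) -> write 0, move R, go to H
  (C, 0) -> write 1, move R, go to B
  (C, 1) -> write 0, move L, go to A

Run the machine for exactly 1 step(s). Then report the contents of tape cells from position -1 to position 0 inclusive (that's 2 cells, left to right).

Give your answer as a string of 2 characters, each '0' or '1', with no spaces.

Step 1: in state A at pos 0, read 0 -> (A,0)->write 0,move L,goto C. Now: state=C, head=-1, tape[-2..1]=0000 (head:  ^)

Answer: 00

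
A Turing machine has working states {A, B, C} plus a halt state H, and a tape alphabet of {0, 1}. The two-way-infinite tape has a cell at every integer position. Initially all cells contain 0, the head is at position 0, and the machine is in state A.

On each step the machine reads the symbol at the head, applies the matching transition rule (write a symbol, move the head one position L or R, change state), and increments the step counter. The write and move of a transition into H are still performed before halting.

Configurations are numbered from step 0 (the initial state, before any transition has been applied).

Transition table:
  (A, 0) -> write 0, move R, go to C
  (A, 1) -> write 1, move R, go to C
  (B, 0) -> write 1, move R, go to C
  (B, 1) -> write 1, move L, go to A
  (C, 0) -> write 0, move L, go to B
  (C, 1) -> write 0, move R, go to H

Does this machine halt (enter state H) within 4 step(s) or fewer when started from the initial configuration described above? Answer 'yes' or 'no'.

Answer: no

Derivation:
Step 1: in state A at pos 0, read 0 -> (A,0)->write 0,move R,goto C. Now: state=C, head=1, tape[-1..2]=0000 (head:   ^)
Step 2: in state C at pos 1, read 0 -> (C,0)->write 0,move L,goto B. Now: state=B, head=0, tape[-1..2]=0000 (head:  ^)
Step 3: in state B at pos 0, read 0 -> (B,0)->write 1,move R,goto C. Now: state=C, head=1, tape[-1..2]=0100 (head:   ^)
Step 4: in state C at pos 1, read 0 -> (C,0)->write 0,move L,goto B. Now: state=B, head=0, tape[-1..2]=0100 (head:  ^)
After 4 step(s): state = B (not H) -> not halted within 4 -> no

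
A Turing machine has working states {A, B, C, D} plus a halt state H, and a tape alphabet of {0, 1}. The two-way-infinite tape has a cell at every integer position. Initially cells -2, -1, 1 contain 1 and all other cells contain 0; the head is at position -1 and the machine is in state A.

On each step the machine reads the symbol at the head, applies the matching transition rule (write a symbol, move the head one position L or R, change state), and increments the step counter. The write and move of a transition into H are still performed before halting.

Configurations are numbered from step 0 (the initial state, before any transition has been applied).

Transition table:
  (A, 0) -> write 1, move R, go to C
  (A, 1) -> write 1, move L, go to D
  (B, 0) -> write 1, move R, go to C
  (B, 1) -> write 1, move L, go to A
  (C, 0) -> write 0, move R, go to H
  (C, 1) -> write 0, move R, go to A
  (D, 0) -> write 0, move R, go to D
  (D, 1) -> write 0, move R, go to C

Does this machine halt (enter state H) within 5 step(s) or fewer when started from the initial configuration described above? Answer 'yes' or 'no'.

Answer: no

Derivation:
Step 1: in state A at pos -1, read 1 -> (A,1)->write 1,move L,goto D. Now: state=D, head=-2, tape[-3..2]=011010 (head:  ^)
Step 2: in state D at pos -2, read 1 -> (D,1)->write 0,move R,goto C. Now: state=C, head=-1, tape[-3..2]=001010 (head:   ^)
Step 3: in state C at pos -1, read 1 -> (C,1)->write 0,move R,goto A. Now: state=A, head=0, tape[-3..2]=000010 (head:    ^)
Step 4: in state A at pos 0, read 0 -> (A,0)->write 1,move R,goto C. Now: state=C, head=1, tape[-3..2]=000110 (head:     ^)
Step 5: in state C at pos 1, read 1 -> (C,1)->write 0,move R,goto A. Now: state=A, head=2, tape[-3..3]=0001000 (head:      ^)
After 5 step(s): state = A (not H) -> not halted within 5 -> no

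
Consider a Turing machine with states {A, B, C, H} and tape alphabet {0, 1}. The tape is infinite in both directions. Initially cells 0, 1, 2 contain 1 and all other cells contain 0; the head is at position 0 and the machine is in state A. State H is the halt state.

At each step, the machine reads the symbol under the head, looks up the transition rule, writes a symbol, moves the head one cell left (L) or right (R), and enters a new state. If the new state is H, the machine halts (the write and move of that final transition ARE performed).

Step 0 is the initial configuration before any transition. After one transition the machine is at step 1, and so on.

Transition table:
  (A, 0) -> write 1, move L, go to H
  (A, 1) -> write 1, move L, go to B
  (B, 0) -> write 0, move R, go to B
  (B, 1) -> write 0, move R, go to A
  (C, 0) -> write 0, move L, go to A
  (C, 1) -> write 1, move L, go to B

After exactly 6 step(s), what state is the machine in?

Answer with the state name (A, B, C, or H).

Answer: A

Derivation:
Step 1: in state A at pos 0, read 1 -> (A,1)->write 1,move L,goto B. Now: state=B, head=-1, tape[-2..3]=001110 (head:  ^)
Step 2: in state B at pos -1, read 0 -> (B,0)->write 0,move R,goto B. Now: state=B, head=0, tape[-2..3]=001110 (head:   ^)
Step 3: in state B at pos 0, read 1 -> (B,1)->write 0,move R,goto A. Now: state=A, head=1, tape[-2..3]=000110 (head:    ^)
Step 4: in state A at pos 1, read 1 -> (A,1)->write 1,move L,goto B. Now: state=B, head=0, tape[-2..3]=000110 (head:   ^)
Step 5: in state B at pos 0, read 0 -> (B,0)->write 0,move R,goto B. Now: state=B, head=1, tape[-2..3]=000110 (head:    ^)
Step 6: in state B at pos 1, read 1 -> (B,1)->write 0,move R,goto A. Now: state=A, head=2, tape[-2..3]=000010 (head:     ^)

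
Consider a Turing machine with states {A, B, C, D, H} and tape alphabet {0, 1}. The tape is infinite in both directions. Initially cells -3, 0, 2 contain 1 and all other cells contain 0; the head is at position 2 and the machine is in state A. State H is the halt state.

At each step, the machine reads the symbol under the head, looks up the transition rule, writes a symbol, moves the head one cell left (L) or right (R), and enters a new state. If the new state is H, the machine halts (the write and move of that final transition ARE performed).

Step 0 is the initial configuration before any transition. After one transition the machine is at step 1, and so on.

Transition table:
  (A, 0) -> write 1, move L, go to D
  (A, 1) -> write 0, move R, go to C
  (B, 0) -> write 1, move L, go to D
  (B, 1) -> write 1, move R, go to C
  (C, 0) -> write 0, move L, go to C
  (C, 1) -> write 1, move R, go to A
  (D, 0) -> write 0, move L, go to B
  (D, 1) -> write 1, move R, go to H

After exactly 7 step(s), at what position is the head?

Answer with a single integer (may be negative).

Answer: 1

Derivation:
Step 1: in state A at pos 2, read 1 -> (A,1)->write 0,move R,goto C. Now: state=C, head=3, tape[-4..4]=010010000 (head:        ^)
Step 2: in state C at pos 3, read 0 -> (C,0)->write 0,move L,goto C. Now: state=C, head=2, tape[-4..4]=010010000 (head:       ^)
Step 3: in state C at pos 2, read 0 -> (C,0)->write 0,move L,goto C. Now: state=C, head=1, tape[-4..4]=010010000 (head:      ^)
Step 4: in state C at pos 1, read 0 -> (C,0)->write 0,move L,goto C. Now: state=C, head=0, tape[-4..4]=010010000 (head:     ^)
Step 5: in state C at pos 0, read 1 -> (C,1)->write 1,move R,goto A. Now: state=A, head=1, tape[-4..4]=010010000 (head:      ^)
Step 6: in state A at pos 1, read 0 -> (A,0)->write 1,move L,goto D. Now: state=D, head=0, tape[-4..4]=010011000 (head:     ^)
Step 7: in state D at pos 0, read 1 -> (D,1)->write 1,move R,goto H. Now: state=H, head=1, tape[-4..4]=010011000 (head:      ^)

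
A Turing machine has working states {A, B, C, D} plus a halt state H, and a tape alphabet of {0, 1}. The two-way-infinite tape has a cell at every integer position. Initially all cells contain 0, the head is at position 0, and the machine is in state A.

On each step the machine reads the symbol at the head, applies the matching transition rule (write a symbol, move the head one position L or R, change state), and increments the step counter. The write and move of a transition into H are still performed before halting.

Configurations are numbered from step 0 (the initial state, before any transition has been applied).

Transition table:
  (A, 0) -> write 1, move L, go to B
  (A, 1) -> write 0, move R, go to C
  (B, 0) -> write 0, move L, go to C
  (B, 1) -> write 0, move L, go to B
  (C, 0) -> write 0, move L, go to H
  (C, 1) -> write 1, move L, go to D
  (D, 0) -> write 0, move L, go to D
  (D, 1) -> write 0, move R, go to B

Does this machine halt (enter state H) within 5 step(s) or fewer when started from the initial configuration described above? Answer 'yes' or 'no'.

Answer: yes

Derivation:
Step 1: in state A at pos 0, read 0 -> (A,0)->write 1,move L,goto B. Now: state=B, head=-1, tape[-2..1]=0010 (head:  ^)
Step 2: in state B at pos -1, read 0 -> (B,0)->write 0,move L,goto C. Now: state=C, head=-2, tape[-3..1]=00010 (head:  ^)
Step 3: in state C at pos -2, read 0 -> (C,0)->write 0,move L,goto H. Now: state=H, head=-3, tape[-4..1]=000010 (head:  ^)
State H reached at step 3; 3 <= 5 -> yes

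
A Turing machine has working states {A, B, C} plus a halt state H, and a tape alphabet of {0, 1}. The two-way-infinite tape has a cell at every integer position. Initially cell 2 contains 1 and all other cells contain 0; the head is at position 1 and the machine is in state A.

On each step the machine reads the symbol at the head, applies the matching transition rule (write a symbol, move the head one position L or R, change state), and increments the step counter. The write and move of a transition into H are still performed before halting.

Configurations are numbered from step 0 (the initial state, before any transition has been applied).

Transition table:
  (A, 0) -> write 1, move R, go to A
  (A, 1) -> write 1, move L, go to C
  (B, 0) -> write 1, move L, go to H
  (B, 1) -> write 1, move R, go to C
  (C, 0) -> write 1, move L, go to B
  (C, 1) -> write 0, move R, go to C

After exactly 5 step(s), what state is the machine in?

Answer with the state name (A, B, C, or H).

Answer: B

Derivation:
Step 1: in state A at pos 1, read 0 -> (A,0)->write 1,move R,goto A. Now: state=A, head=2, tape[0..3]=0110 (head:   ^)
Step 2: in state A at pos 2, read 1 -> (A,1)->write 1,move L,goto C. Now: state=C, head=1, tape[0..3]=0110 (head:  ^)
Step 3: in state C at pos 1, read 1 -> (C,1)->write 0,move R,goto C. Now: state=C, head=2, tape[0..3]=0010 (head:   ^)
Step 4: in state C at pos 2, read 1 -> (C,1)->write 0,move R,goto C. Now: state=C, head=3, tape[0..4]=00000 (head:    ^)
Step 5: in state C at pos 3, read 0 -> (C,0)->write 1,move L,goto B. Now: state=B, head=2, tape[0..4]=00010 (head:   ^)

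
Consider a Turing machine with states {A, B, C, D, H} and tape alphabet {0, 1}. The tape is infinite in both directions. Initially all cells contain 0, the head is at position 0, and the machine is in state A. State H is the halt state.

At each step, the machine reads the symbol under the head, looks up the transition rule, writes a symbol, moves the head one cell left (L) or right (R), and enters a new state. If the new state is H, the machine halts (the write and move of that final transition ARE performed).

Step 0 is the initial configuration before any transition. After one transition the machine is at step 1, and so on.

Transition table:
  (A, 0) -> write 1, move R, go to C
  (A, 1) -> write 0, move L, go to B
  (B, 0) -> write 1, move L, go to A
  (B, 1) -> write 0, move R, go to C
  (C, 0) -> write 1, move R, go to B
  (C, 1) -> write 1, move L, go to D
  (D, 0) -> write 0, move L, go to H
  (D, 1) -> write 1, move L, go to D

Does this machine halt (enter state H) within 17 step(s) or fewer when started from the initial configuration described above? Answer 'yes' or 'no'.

Answer: yes

Derivation:
Step 1: in state A at pos 0, read 0 -> (A,0)->write 1,move R,goto C. Now: state=C, head=1, tape[-1..2]=0100 (head:   ^)
Step 2: in state C at pos 1, read 0 -> (C,0)->write 1,move R,goto B. Now: state=B, head=2, tape[-1..3]=01100 (head:    ^)
Step 3: in state B at pos 2, read 0 -> (B,0)->write 1,move L,goto A. Now: state=A, head=1, tape[-1..3]=01110 (head:   ^)
Step 4: in state A at pos 1, read 1 -> (A,1)->write 0,move L,goto B. Now: state=B, head=0, tape[-1..3]=01010 (head:  ^)
Step 5: in state B at pos 0, read 1 -> (B,1)->write 0,move R,goto C. Now: state=C, head=1, tape[-1..3]=00010 (head:   ^)
Step 6: in state C at pos 1, read 0 -> (C,0)->write 1,move R,goto B. Now: state=B, head=2, tape[-1..3]=00110 (head:    ^)
Step 7: in state B at pos 2, read 1 -> (B,1)->write 0,move R,goto C. Now: state=C, head=3, tape[-1..4]=001000 (head:     ^)
Step 8: in state C at pos 3, read 0 -> (C,0)->write 1,move R,goto B. Now: state=B, head=4, tape[-1..5]=0010100 (head:      ^)
Step 9: in state B at pos 4, read 0 -> (B,0)->write 1,move L,goto A. Now: state=A, head=3, tape[-1..5]=0010110 (head:     ^)
Step 10: in state A at pos 3, read 1 -> (A,1)->write 0,move L,goto B. Now: state=B, head=2, tape[-1..5]=0010010 (head:    ^)
Step 11: in state B at pos 2, read 0 -> (B,0)->write 1,move L,goto A. Now: state=A, head=1, tape[-1..5]=0011010 (head:   ^)
Step 12: in state A at pos 1, read 1 -> (A,1)->write 0,move L,goto B. Now: state=B, head=0, tape[-1..5]=0001010 (head:  ^)
Step 13: in state B at pos 0, read 0 -> (B,0)->write 1,move L,goto A. Now: state=A, head=-1, tape[-2..5]=00101010 (head:  ^)
Step 14: in state A at pos -1, read 0 -> (A,0)->write 1,move R,goto C. Now: state=C, head=0, tape[-2..5]=01101010 (head:   ^)
Step 15: in state C at pos 0, read 1 -> (C,1)->write 1,move L,goto D. Now: state=D, head=-1, tape[-2..5]=01101010 (head:  ^)
Step 16: in state D at pos -1, read 1 -> (D,1)->write 1,move L,goto D. Now: state=D, head=-2, tape[-3..5]=001101010 (head:  ^)
Step 17: in state D at pos -2, read 0 -> (D,0)->write 0,move L,goto H. Now: state=H, head=-3, tape[-4..5]=0001101010 (head:  ^)
State H reached at step 17; 17 <= 17 -> yes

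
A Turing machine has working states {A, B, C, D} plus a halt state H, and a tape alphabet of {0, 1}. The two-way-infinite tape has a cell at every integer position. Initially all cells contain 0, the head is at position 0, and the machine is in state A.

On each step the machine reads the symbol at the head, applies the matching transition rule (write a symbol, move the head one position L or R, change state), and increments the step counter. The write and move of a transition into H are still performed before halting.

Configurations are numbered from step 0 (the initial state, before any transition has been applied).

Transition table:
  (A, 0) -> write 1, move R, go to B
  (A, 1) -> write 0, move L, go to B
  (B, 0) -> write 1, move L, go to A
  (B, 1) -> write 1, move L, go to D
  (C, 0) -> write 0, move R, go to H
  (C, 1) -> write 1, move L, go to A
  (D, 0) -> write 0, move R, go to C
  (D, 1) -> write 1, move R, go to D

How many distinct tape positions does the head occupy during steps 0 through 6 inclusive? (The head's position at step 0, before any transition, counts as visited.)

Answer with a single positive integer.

Step 1: in state A at pos 0, read 0 -> (A,0)->write 1,move R,goto B. Now: state=B, head=1, tape[-1..2]=0100 (head:   ^)
Step 2: in state B at pos 1, read 0 -> (B,0)->write 1,move L,goto A. Now: state=A, head=0, tape[-1..2]=0110 (head:  ^)
Step 3: in state A at pos 0, read 1 -> (A,1)->write 0,move L,goto B. Now: state=B, head=-1, tape[-2..2]=00010 (head:  ^)
Step 4: in state B at pos -1, read 0 -> (B,0)->write 1,move L,goto A. Now: state=A, head=-2, tape[-3..2]=001010 (head:  ^)
Step 5: in state A at pos -2, read 0 -> (A,0)->write 1,move R,goto B. Now: state=B, head=-1, tape[-3..2]=011010 (head:   ^)
Step 6: in state B at pos -1, read 1 -> (B,1)->write 1,move L,goto D. Now: state=D, head=-2, tape[-3..2]=011010 (head:  ^)
Head positions at steps 0..6: starting at 0, distinct positions visited = {-2, -1, 0, 1} -> 4 position(s)

Answer: 4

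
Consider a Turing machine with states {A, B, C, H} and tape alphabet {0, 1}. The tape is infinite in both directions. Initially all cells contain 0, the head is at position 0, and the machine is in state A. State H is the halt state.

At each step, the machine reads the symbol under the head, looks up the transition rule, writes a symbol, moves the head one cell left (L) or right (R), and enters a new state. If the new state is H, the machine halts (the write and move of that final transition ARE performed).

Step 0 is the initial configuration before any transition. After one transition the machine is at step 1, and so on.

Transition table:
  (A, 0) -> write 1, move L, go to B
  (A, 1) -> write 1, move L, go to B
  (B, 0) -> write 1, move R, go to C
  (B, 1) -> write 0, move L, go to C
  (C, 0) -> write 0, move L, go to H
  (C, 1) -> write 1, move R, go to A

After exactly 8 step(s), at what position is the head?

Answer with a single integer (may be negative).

Step 1: in state A at pos 0, read 0 -> (A,0)->write 1,move L,goto B. Now: state=B, head=-1, tape[-2..1]=0010 (head:  ^)
Step 2: in state B at pos -1, read 0 -> (B,0)->write 1,move R,goto C. Now: state=C, head=0, tape[-2..1]=0110 (head:   ^)
Step 3: in state C at pos 0, read 1 -> (C,1)->write 1,move R,goto A. Now: state=A, head=1, tape[-2..2]=01100 (head:    ^)
Step 4: in state A at pos 1, read 0 -> (A,0)->write 1,move L,goto B. Now: state=B, head=0, tape[-2..2]=01110 (head:   ^)
Step 5: in state B at pos 0, read 1 -> (B,1)->write 0,move L,goto C. Now: state=C, head=-1, tape[-2..2]=01010 (head:  ^)
Step 6: in state C at pos -1, read 1 -> (C,1)->write 1,move R,goto A. Now: state=A, head=0, tape[-2..2]=01010 (head:   ^)
Step 7: in state A at pos 0, read 0 -> (A,0)->write 1,move L,goto B. Now: state=B, head=-1, tape[-2..2]=01110 (head:  ^)
Step 8: in state B at pos -1, read 1 -> (B,1)->write 0,move L,goto C. Now: state=C, head=-2, tape[-3..2]=000110 (head:  ^)

Answer: -2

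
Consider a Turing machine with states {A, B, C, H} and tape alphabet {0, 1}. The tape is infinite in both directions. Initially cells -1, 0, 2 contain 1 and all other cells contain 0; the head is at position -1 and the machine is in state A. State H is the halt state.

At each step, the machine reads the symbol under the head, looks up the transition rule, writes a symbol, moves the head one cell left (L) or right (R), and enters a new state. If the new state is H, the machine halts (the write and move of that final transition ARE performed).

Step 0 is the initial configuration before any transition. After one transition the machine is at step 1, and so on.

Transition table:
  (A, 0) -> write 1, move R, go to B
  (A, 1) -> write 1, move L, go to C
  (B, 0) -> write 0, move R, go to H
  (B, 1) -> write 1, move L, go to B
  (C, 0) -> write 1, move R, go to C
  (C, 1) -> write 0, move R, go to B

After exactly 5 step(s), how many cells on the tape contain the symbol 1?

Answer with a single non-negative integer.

Answer: 3

Derivation:
Step 1: in state A at pos -1, read 1 -> (A,1)->write 1,move L,goto C. Now: state=C, head=-2, tape[-3..3]=0011010 (head:  ^)
Step 2: in state C at pos -2, read 0 -> (C,0)->write 1,move R,goto C. Now: state=C, head=-1, tape[-3..3]=0111010 (head:   ^)
Step 3: in state C at pos -1, read 1 -> (C,1)->write 0,move R,goto B. Now: state=B, head=0, tape[-3..3]=0101010 (head:    ^)
Step 4: in state B at pos 0, read 1 -> (B,1)->write 1,move L,goto B. Now: state=B, head=-1, tape[-3..3]=0101010 (head:   ^)
Step 5: in state B at pos -1, read 0 -> (B,0)->write 0,move R,goto H. Now: state=H, head=0, tape[-3..3]=0101010 (head:    ^)
Cells containing 1 after step 5: {-2, 0, 2} -> 3 cell(s)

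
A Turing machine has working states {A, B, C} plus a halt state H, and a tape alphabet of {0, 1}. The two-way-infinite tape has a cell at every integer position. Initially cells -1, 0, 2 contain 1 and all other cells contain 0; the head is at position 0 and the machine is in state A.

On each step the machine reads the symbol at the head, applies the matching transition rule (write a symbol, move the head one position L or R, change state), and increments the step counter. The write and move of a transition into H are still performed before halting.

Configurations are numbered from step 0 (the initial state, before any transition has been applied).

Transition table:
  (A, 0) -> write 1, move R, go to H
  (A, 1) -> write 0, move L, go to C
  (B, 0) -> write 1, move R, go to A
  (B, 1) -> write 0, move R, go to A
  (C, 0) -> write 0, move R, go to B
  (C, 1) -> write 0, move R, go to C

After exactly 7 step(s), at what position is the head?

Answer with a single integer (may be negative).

Step 1: in state A at pos 0, read 1 -> (A,1)->write 0,move L,goto C. Now: state=C, head=-1, tape[-2..3]=010010 (head:  ^)
Step 2: in state C at pos -1, read 1 -> (C,1)->write 0,move R,goto C. Now: state=C, head=0, tape[-2..3]=000010 (head:   ^)
Step 3: in state C at pos 0, read 0 -> (C,0)->write 0,move R,goto B. Now: state=B, head=1, tape[-2..3]=000010 (head:    ^)
Step 4: in state B at pos 1, read 0 -> (B,0)->write 1,move R,goto A. Now: state=A, head=2, tape[-2..3]=000110 (head:     ^)
Step 5: in state A at pos 2, read 1 -> (A,1)->write 0,move L,goto C. Now: state=C, head=1, tape[-2..3]=000100 (head:    ^)
Step 6: in state C at pos 1, read 1 -> (C,1)->write 0,move R,goto C. Now: state=C, head=2, tape[-2..3]=000000 (head:     ^)
Step 7: in state C at pos 2, read 0 -> (C,0)->write 0,move R,goto B. Now: state=B, head=3, tape[-2..4]=0000000 (head:      ^)

Answer: 3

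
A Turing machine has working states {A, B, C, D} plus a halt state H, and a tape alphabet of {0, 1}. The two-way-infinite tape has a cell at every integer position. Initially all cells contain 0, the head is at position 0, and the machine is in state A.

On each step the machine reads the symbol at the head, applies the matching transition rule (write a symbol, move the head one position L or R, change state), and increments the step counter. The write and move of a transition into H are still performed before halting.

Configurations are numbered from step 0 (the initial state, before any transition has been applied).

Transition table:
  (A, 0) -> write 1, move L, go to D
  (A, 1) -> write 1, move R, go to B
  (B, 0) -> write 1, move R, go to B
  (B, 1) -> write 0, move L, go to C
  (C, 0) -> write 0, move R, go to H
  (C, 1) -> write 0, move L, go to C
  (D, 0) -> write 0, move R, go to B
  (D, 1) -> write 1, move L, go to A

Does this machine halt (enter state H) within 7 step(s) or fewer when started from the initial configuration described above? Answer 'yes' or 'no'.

Answer: yes

Derivation:
Step 1: in state A at pos 0, read 0 -> (A,0)->write 1,move L,goto D. Now: state=D, head=-1, tape[-2..1]=0010 (head:  ^)
Step 2: in state D at pos -1, read 0 -> (D,0)->write 0,move R,goto B. Now: state=B, head=0, tape[-2..1]=0010 (head:   ^)
Step 3: in state B at pos 0, read 1 -> (B,1)->write 0,move L,goto C. Now: state=C, head=-1, tape[-2..1]=0000 (head:  ^)
Step 4: in state C at pos -1, read 0 -> (C,0)->write 0,move R,goto H. Now: state=H, head=0, tape[-2..1]=0000 (head:   ^)
State H reached at step 4; 4 <= 7 -> yes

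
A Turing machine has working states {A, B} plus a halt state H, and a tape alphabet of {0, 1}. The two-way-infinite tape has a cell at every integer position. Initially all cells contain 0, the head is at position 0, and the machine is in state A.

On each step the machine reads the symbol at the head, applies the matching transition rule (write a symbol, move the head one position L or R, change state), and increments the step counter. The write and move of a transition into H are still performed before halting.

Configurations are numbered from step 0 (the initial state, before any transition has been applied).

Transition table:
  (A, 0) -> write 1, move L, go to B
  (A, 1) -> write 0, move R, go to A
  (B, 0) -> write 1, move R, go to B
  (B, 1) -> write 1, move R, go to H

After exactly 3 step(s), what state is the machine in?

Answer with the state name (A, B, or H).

Step 1: in state A at pos 0, read 0 -> (A,0)->write 1,move L,goto B. Now: state=B, head=-1, tape[-2..1]=0010 (head:  ^)
Step 2: in state B at pos -1, read 0 -> (B,0)->write 1,move R,goto B. Now: state=B, head=0, tape[-2..1]=0110 (head:   ^)
Step 3: in state B at pos 0, read 1 -> (B,1)->write 1,move R,goto H. Now: state=H, head=1, tape[-2..2]=01100 (head:    ^)

Answer: H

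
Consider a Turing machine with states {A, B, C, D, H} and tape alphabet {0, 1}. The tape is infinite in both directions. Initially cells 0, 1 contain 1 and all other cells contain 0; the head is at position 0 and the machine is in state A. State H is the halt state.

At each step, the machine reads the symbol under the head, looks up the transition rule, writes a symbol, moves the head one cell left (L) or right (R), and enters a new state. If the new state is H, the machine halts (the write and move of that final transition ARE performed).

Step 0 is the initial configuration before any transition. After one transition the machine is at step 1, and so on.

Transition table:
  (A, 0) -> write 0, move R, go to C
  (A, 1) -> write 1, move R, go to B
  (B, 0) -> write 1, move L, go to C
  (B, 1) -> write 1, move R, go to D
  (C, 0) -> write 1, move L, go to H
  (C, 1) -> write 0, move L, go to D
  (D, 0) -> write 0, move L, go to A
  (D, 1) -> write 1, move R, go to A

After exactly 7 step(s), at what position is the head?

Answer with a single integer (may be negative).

Answer: 1

Derivation:
Step 1: in state A at pos 0, read 1 -> (A,1)->write 1,move R,goto B. Now: state=B, head=1, tape[-1..2]=0110 (head:   ^)
Step 2: in state B at pos 1, read 1 -> (B,1)->write 1,move R,goto D. Now: state=D, head=2, tape[-1..3]=01100 (head:    ^)
Step 3: in state D at pos 2, read 0 -> (D,0)->write 0,move L,goto A. Now: state=A, head=1, tape[-1..3]=01100 (head:   ^)
Step 4: in state A at pos 1, read 1 -> (A,1)->write 1,move R,goto B. Now: state=B, head=2, tape[-1..3]=01100 (head:    ^)
Step 5: in state B at pos 2, read 0 -> (B,0)->write 1,move L,goto C. Now: state=C, head=1, tape[-1..3]=01110 (head:   ^)
Step 6: in state C at pos 1, read 1 -> (C,1)->write 0,move L,goto D. Now: state=D, head=0, tape[-1..3]=01010 (head:  ^)
Step 7: in state D at pos 0, read 1 -> (D,1)->write 1,move R,goto A. Now: state=A, head=1, tape[-1..3]=01010 (head:   ^)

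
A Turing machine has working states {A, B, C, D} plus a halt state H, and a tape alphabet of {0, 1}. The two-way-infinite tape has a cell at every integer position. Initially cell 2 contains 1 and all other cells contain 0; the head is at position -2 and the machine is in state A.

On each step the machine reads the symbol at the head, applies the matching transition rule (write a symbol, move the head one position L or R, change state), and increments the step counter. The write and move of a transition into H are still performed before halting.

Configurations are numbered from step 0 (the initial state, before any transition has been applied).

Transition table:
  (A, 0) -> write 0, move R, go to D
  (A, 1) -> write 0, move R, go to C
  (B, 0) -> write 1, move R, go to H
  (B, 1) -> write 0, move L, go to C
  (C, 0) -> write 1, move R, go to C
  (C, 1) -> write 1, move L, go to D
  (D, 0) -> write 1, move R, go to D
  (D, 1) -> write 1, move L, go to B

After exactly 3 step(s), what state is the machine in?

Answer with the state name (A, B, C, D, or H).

Step 1: in state A at pos -2, read 0 -> (A,0)->write 0,move R,goto D. Now: state=D, head=-1, tape[-3..3]=0000010 (head:   ^)
Step 2: in state D at pos -1, read 0 -> (D,0)->write 1,move R,goto D. Now: state=D, head=0, tape[-3..3]=0010010 (head:    ^)
Step 3: in state D at pos 0, read 0 -> (D,0)->write 1,move R,goto D. Now: state=D, head=1, tape[-3..3]=0011010 (head:     ^)

Answer: D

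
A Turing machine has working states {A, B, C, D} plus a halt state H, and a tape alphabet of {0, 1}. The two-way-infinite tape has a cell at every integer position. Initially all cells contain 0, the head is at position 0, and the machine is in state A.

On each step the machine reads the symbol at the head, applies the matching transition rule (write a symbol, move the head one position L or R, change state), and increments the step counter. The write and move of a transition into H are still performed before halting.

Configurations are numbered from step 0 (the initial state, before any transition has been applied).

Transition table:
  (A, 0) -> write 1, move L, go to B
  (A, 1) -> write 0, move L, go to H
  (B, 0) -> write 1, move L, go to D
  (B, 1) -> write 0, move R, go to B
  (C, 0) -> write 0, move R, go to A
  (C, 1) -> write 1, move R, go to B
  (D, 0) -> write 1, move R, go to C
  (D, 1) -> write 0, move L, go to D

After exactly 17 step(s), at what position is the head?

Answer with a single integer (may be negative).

Step 1: in state A at pos 0, read 0 -> (A,0)->write 1,move L,goto B. Now: state=B, head=-1, tape[-2..1]=0010 (head:  ^)
Step 2: in state B at pos -1, read 0 -> (B,0)->write 1,move L,goto D. Now: state=D, head=-2, tape[-3..1]=00110 (head:  ^)
Step 3: in state D at pos -2, read 0 -> (D,0)->write 1,move R,goto C. Now: state=C, head=-1, tape[-3..1]=01110 (head:   ^)
Step 4: in state C at pos -1, read 1 -> (C,1)->write 1,move R,goto B. Now: state=B, head=0, tape[-3..1]=01110 (head:    ^)
Step 5: in state B at pos 0, read 1 -> (B,1)->write 0,move R,goto B. Now: state=B, head=1, tape[-3..2]=011000 (head:     ^)
Step 6: in state B at pos 1, read 0 -> (B,0)->write 1,move L,goto D. Now: state=D, head=0, tape[-3..2]=011010 (head:    ^)
Step 7: in state D at pos 0, read 0 -> (D,0)->write 1,move R,goto C. Now: state=C, head=1, tape[-3..2]=011110 (head:     ^)
Step 8: in state C at pos 1, read 1 -> (C,1)->write 1,move R,goto B. Now: state=B, head=2, tape[-3..3]=0111100 (head:      ^)
Step 9: in state B at pos 2, read 0 -> (B,0)->write 1,move L,goto D. Now: state=D, head=1, tape[-3..3]=0111110 (head:     ^)
Step 10: in state D at pos 1, read 1 -> (D,1)->write 0,move L,goto D. Now: state=D, head=0, tape[-3..3]=0111010 (head:    ^)
Step 11: in state D at pos 0, read 1 -> (D,1)->write 0,move L,goto D. Now: state=D, head=-1, tape[-3..3]=0110010 (head:   ^)
Step 12: in state D at pos -1, read 1 -> (D,1)->write 0,move L,goto D. Now: state=D, head=-2, tape[-3..3]=0100010 (head:  ^)
Step 13: in state D at pos -2, read 1 -> (D,1)->write 0,move L,goto D. Now: state=D, head=-3, tape[-4..3]=00000010 (head:  ^)
Step 14: in state D at pos -3, read 0 -> (D,0)->write 1,move R,goto C. Now: state=C, head=-2, tape[-4..3]=01000010 (head:   ^)
Step 15: in state C at pos -2, read 0 -> (C,0)->write 0,move R,goto A. Now: state=A, head=-1, tape[-4..3]=01000010 (head:    ^)
Step 16: in state A at pos -1, read 0 -> (A,0)->write 1,move L,goto B. Now: state=B, head=-2, tape[-4..3]=01010010 (head:   ^)
Step 17: in state B at pos -2, read 0 -> (B,0)->write 1,move L,goto D. Now: state=D, head=-3, tape[-4..3]=01110010 (head:  ^)

Answer: -3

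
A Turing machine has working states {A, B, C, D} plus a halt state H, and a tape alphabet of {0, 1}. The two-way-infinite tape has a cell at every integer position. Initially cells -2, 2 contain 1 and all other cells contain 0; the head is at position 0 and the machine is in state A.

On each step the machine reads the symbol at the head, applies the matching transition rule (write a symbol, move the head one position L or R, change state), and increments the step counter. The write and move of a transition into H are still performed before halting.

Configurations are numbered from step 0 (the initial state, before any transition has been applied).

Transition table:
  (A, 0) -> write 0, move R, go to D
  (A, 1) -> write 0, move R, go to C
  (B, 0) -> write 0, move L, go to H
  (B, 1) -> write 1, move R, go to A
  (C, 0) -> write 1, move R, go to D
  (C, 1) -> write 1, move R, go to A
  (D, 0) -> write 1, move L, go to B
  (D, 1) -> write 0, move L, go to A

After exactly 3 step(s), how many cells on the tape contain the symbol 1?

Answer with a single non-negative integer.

Answer: 3

Derivation:
Step 1: in state A at pos 0, read 0 -> (A,0)->write 0,move R,goto D. Now: state=D, head=1, tape[-3..3]=0100010 (head:     ^)
Step 2: in state D at pos 1, read 0 -> (D,0)->write 1,move L,goto B. Now: state=B, head=0, tape[-3..3]=0100110 (head:    ^)
Step 3: in state B at pos 0, read 0 -> (B,0)->write 0,move L,goto H. Now: state=H, head=-1, tape[-3..3]=0100110 (head:   ^)
Cells containing 1 after step 3: {-2, 1, 2} -> 3 cell(s)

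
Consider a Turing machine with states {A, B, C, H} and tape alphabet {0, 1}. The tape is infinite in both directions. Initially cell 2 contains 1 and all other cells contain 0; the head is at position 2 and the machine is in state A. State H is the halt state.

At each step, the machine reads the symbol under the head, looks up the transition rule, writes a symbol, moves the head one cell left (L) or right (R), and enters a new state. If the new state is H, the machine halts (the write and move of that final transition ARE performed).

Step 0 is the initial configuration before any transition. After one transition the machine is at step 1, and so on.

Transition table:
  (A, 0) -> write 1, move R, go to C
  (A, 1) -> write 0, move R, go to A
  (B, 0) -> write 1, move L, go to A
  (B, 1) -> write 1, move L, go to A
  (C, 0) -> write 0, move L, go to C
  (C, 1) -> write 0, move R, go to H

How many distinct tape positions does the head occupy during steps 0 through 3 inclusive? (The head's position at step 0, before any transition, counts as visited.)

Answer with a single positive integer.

Answer: 3

Derivation:
Step 1: in state A at pos 2, read 1 -> (A,1)->write 0,move R,goto A. Now: state=A, head=3, tape[1..4]=0000 (head:   ^)
Step 2: in state A at pos 3, read 0 -> (A,0)->write 1,move R,goto C. Now: state=C, head=4, tape[1..5]=00100 (head:    ^)
Step 3: in state C at pos 4, read 0 -> (C,0)->write 0,move L,goto C. Now: state=C, head=3, tape[1..5]=00100 (head:   ^)
Head positions at steps 0..3: starting at 2, distinct positions visited = {2, 3, 4} -> 3 position(s)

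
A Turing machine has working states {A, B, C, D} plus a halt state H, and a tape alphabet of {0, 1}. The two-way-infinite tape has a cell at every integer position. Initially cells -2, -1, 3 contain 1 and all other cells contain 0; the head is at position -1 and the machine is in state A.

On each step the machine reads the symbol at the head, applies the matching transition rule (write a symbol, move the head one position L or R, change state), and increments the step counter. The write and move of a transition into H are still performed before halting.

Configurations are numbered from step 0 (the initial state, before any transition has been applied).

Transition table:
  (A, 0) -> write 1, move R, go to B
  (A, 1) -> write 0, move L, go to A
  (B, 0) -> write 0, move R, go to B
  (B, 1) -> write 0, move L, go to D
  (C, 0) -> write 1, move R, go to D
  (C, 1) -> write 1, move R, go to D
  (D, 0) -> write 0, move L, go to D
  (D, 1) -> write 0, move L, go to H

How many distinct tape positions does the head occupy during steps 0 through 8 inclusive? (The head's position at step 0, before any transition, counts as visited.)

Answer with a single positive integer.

Step 1: in state A at pos -1, read 1 -> (A,1)->write 0,move L,goto A. Now: state=A, head=-2, tape[-3..4]=01000010 (head:  ^)
Step 2: in state A at pos -2, read 1 -> (A,1)->write 0,move L,goto A. Now: state=A, head=-3, tape[-4..4]=000000010 (head:  ^)
Step 3: in state A at pos -3, read 0 -> (A,0)->write 1,move R,goto B. Now: state=B, head=-2, tape[-4..4]=010000010 (head:   ^)
Step 4: in state B at pos -2, read 0 -> (B,0)->write 0,move R,goto B. Now: state=B, head=-1, tape[-4..4]=010000010 (head:    ^)
Step 5: in state B at pos -1, read 0 -> (B,0)->write 0,move R,goto B. Now: state=B, head=0, tape[-4..4]=010000010 (head:     ^)
Step 6: in state B at pos 0, read 0 -> (B,0)->write 0,move R,goto B. Now: state=B, head=1, tape[-4..4]=010000010 (head:      ^)
Step 7: in state B at pos 1, read 0 -> (B,0)->write 0,move R,goto B. Now: state=B, head=2, tape[-4..4]=010000010 (head:       ^)
Step 8: in state B at pos 2, read 0 -> (B,0)->write 0,move R,goto B. Now: state=B, head=3, tape[-4..4]=010000010 (head:        ^)
Head positions at steps 0..8: starting at -1, distinct positions visited = {-3, -2, -1, 0, 1, 2, 3} -> 7 position(s)

Answer: 7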